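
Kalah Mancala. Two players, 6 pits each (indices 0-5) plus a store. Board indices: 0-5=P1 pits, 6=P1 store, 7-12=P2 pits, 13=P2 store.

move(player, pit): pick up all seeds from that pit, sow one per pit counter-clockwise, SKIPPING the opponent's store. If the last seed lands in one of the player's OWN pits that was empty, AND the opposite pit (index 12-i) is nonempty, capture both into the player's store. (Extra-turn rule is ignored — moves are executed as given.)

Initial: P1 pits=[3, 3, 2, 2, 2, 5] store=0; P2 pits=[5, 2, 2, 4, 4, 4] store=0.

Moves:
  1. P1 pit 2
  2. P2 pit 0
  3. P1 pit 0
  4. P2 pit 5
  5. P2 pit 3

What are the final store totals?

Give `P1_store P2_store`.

Answer: 0 2

Derivation:
Move 1: P1 pit2 -> P1=[3,3,0,3,3,5](0) P2=[5,2,2,4,4,4](0)
Move 2: P2 pit0 -> P1=[3,3,0,3,3,5](0) P2=[0,3,3,5,5,5](0)
Move 3: P1 pit0 -> P1=[0,4,1,4,3,5](0) P2=[0,3,3,5,5,5](0)
Move 4: P2 pit5 -> P1=[1,5,2,5,3,5](0) P2=[0,3,3,5,5,0](1)
Move 5: P2 pit3 -> P1=[2,6,2,5,3,5](0) P2=[0,3,3,0,6,1](2)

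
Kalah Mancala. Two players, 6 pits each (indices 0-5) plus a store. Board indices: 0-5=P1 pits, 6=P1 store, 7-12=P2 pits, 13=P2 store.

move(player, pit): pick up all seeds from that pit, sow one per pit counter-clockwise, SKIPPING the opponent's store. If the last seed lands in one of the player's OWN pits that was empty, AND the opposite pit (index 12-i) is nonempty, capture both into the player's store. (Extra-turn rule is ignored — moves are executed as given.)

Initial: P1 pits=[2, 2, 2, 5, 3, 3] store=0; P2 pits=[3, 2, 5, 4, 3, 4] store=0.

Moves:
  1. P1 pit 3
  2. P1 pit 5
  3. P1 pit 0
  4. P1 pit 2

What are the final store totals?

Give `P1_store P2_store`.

Move 1: P1 pit3 -> P1=[2,2,2,0,4,4](1) P2=[4,3,5,4,3,4](0)
Move 2: P1 pit5 -> P1=[2,2,2,0,4,0](2) P2=[5,4,6,4,3,4](0)
Move 3: P1 pit0 -> P1=[0,3,3,0,4,0](2) P2=[5,4,6,4,3,4](0)
Move 4: P1 pit2 -> P1=[0,3,0,1,5,0](8) P2=[0,4,6,4,3,4](0)

Answer: 8 0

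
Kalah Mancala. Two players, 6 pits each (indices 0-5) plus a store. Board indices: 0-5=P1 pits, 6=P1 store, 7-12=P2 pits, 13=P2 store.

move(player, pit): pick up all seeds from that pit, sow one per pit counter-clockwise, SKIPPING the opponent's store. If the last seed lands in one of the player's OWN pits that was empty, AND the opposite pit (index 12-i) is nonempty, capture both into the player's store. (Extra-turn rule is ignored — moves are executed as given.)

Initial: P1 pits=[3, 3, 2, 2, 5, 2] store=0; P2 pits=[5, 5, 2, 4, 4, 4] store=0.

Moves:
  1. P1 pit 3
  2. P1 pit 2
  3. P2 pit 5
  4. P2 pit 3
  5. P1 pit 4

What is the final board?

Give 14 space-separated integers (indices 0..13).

Move 1: P1 pit3 -> P1=[3,3,2,0,6,3](0) P2=[5,5,2,4,4,4](0)
Move 2: P1 pit2 -> P1=[3,3,0,1,7,3](0) P2=[5,5,2,4,4,4](0)
Move 3: P2 pit5 -> P1=[4,4,1,1,7,3](0) P2=[5,5,2,4,4,0](1)
Move 4: P2 pit3 -> P1=[5,4,1,1,7,3](0) P2=[5,5,2,0,5,1](2)
Move 5: P1 pit4 -> P1=[5,4,1,1,0,4](1) P2=[6,6,3,1,6,1](2)

Answer: 5 4 1 1 0 4 1 6 6 3 1 6 1 2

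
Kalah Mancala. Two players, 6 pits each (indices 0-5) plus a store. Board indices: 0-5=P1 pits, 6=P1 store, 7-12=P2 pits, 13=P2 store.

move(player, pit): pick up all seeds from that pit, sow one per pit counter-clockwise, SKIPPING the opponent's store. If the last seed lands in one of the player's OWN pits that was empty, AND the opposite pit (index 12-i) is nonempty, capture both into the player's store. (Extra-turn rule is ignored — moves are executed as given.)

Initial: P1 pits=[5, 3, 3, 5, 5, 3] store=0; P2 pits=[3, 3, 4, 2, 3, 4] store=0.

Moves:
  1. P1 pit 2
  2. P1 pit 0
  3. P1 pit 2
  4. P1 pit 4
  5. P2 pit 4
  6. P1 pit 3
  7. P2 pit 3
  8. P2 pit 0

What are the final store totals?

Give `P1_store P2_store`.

Move 1: P1 pit2 -> P1=[5,3,0,6,6,4](0) P2=[3,3,4,2,3,4](0)
Move 2: P1 pit0 -> P1=[0,4,1,7,7,5](0) P2=[3,3,4,2,3,4](0)
Move 3: P1 pit2 -> P1=[0,4,0,8,7,5](0) P2=[3,3,4,2,3,4](0)
Move 4: P1 pit4 -> P1=[0,4,0,8,0,6](1) P2=[4,4,5,3,4,4](0)
Move 5: P2 pit4 -> P1=[1,5,0,8,0,6](1) P2=[4,4,5,3,0,5](1)
Move 6: P1 pit3 -> P1=[1,5,0,0,1,7](2) P2=[5,5,6,4,1,5](1)
Move 7: P2 pit3 -> P1=[2,5,0,0,1,7](2) P2=[5,5,6,0,2,6](2)
Move 8: P2 pit0 -> P1=[2,5,0,0,1,7](2) P2=[0,6,7,1,3,7](2)

Answer: 2 2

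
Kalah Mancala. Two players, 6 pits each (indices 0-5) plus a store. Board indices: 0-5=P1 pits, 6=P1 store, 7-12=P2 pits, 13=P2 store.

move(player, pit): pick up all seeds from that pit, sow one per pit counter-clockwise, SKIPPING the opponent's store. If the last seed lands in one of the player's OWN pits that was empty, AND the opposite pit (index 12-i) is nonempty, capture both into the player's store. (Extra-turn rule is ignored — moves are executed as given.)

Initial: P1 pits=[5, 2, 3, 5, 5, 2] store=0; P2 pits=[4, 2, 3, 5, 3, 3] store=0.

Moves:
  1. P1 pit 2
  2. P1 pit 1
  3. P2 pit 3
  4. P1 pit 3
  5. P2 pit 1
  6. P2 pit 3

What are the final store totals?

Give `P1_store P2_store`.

Answer: 1 1

Derivation:
Move 1: P1 pit2 -> P1=[5,2,0,6,6,3](0) P2=[4,2,3,5,3,3](0)
Move 2: P1 pit1 -> P1=[5,0,1,7,6,3](0) P2=[4,2,3,5,3,3](0)
Move 3: P2 pit3 -> P1=[6,1,1,7,6,3](0) P2=[4,2,3,0,4,4](1)
Move 4: P1 pit3 -> P1=[6,1,1,0,7,4](1) P2=[5,3,4,1,4,4](1)
Move 5: P2 pit1 -> P1=[6,1,1,0,7,4](1) P2=[5,0,5,2,5,4](1)
Move 6: P2 pit3 -> P1=[6,1,1,0,7,4](1) P2=[5,0,5,0,6,5](1)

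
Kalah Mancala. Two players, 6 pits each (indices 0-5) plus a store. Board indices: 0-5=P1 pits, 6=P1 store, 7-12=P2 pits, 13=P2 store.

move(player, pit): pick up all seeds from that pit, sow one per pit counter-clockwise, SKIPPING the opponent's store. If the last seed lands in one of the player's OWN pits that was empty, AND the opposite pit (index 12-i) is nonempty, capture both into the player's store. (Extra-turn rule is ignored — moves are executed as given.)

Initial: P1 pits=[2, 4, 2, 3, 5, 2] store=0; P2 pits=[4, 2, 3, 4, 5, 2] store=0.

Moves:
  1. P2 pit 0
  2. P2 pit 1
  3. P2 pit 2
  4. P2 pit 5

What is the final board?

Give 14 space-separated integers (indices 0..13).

Answer: 4 5 2 3 5 2 0 0 0 0 7 8 0 2

Derivation:
Move 1: P2 pit0 -> P1=[2,4,2,3,5,2](0) P2=[0,3,4,5,6,2](0)
Move 2: P2 pit1 -> P1=[2,4,2,3,5,2](0) P2=[0,0,5,6,7,2](0)
Move 3: P2 pit2 -> P1=[3,4,2,3,5,2](0) P2=[0,0,0,7,8,3](1)
Move 4: P2 pit5 -> P1=[4,5,2,3,5,2](0) P2=[0,0,0,7,8,0](2)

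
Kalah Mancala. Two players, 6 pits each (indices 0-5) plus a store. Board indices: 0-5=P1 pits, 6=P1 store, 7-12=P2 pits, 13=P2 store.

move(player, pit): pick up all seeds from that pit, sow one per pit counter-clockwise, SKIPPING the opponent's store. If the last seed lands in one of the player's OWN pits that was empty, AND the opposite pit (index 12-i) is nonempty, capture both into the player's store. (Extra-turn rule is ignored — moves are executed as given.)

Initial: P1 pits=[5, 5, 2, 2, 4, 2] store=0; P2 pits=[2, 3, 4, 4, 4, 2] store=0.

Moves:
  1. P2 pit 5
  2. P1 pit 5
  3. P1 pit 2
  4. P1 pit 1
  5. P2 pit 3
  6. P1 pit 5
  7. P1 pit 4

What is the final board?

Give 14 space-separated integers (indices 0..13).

Answer: 7 0 1 4 0 1 4 4 4 5 1 5 1 2

Derivation:
Move 1: P2 pit5 -> P1=[6,5,2,2,4,2](0) P2=[2,3,4,4,4,0](1)
Move 2: P1 pit5 -> P1=[6,5,2,2,4,0](1) P2=[3,3,4,4,4,0](1)
Move 3: P1 pit2 -> P1=[6,5,0,3,5,0](1) P2=[3,3,4,4,4,0](1)
Move 4: P1 pit1 -> P1=[6,0,1,4,6,1](2) P2=[3,3,4,4,4,0](1)
Move 5: P2 pit3 -> P1=[7,0,1,4,6,1](2) P2=[3,3,4,0,5,1](2)
Move 6: P1 pit5 -> P1=[7,0,1,4,6,0](3) P2=[3,3,4,0,5,1](2)
Move 7: P1 pit4 -> P1=[7,0,1,4,0,1](4) P2=[4,4,5,1,5,1](2)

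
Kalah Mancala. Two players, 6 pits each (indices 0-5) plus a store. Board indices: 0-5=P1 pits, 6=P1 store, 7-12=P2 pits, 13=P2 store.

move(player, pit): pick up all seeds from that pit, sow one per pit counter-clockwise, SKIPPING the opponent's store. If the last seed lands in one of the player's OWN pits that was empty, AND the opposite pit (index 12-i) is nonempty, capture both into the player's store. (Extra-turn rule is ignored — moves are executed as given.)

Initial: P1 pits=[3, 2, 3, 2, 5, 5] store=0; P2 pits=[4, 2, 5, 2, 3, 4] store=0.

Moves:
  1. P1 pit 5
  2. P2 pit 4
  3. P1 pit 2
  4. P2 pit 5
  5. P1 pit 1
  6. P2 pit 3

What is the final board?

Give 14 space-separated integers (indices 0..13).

Answer: 5 0 2 5 7 0 7 0 3 6 0 1 1 3

Derivation:
Move 1: P1 pit5 -> P1=[3,2,3,2,5,0](1) P2=[5,3,6,3,3,4](0)
Move 2: P2 pit4 -> P1=[4,2,3,2,5,0](1) P2=[5,3,6,3,0,5](1)
Move 3: P1 pit2 -> P1=[4,2,0,3,6,0](7) P2=[0,3,6,3,0,5](1)
Move 4: P2 pit5 -> P1=[5,3,1,4,6,0](7) P2=[0,3,6,3,0,0](2)
Move 5: P1 pit1 -> P1=[5,0,2,5,7,0](7) P2=[0,3,6,3,0,0](2)
Move 6: P2 pit3 -> P1=[5,0,2,5,7,0](7) P2=[0,3,6,0,1,1](3)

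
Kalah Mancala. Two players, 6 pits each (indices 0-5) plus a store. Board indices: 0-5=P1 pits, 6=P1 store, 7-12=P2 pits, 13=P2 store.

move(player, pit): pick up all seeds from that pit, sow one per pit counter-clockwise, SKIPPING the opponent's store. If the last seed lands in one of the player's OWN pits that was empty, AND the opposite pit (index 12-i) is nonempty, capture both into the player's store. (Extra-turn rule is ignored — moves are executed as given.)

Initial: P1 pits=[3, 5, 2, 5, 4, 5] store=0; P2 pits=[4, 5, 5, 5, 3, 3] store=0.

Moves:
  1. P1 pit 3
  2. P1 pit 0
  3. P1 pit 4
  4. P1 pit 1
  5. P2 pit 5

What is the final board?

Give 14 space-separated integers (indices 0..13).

Move 1: P1 pit3 -> P1=[3,5,2,0,5,6](1) P2=[5,6,5,5,3,3](0)
Move 2: P1 pit0 -> P1=[0,6,3,0,5,6](7) P2=[5,6,0,5,3,3](0)
Move 3: P1 pit4 -> P1=[0,6,3,0,0,7](8) P2=[6,7,1,5,3,3](0)
Move 4: P1 pit1 -> P1=[0,0,4,1,1,8](9) P2=[7,7,1,5,3,3](0)
Move 5: P2 pit5 -> P1=[1,1,4,1,1,8](9) P2=[7,7,1,5,3,0](1)

Answer: 1 1 4 1 1 8 9 7 7 1 5 3 0 1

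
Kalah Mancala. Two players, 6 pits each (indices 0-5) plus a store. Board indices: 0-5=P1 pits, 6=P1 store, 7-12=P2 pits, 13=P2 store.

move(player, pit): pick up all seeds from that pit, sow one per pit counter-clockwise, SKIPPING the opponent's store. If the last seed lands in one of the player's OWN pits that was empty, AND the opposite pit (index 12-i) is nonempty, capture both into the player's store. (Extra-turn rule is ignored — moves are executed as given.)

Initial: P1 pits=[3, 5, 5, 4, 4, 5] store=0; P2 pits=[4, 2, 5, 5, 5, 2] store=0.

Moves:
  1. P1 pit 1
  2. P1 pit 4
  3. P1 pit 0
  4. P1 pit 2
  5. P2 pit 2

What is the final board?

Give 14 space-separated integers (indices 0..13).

Move 1: P1 pit1 -> P1=[3,0,6,5,5,6](1) P2=[4,2,5,5,5,2](0)
Move 2: P1 pit4 -> P1=[3,0,6,5,0,7](2) P2=[5,3,6,5,5,2](0)
Move 3: P1 pit0 -> P1=[0,1,7,6,0,7](2) P2=[5,3,6,5,5,2](0)
Move 4: P1 pit2 -> P1=[0,1,0,7,1,8](3) P2=[6,4,7,5,5,2](0)
Move 5: P2 pit2 -> P1=[1,2,1,7,1,8](3) P2=[6,4,0,6,6,3](1)

Answer: 1 2 1 7 1 8 3 6 4 0 6 6 3 1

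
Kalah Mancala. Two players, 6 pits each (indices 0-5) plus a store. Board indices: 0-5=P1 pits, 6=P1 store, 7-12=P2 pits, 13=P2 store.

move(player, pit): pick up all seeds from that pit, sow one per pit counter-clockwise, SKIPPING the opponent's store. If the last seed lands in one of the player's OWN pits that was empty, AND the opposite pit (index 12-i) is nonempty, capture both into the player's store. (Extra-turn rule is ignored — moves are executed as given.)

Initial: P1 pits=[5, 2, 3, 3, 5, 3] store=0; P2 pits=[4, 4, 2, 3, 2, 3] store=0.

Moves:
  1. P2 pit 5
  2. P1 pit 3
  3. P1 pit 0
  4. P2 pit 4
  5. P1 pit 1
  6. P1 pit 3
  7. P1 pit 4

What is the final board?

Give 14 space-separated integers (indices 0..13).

Move 1: P2 pit5 -> P1=[6,3,3,3,5,3](0) P2=[4,4,2,3,2,0](1)
Move 2: P1 pit3 -> P1=[6,3,3,0,6,4](1) P2=[4,4,2,3,2,0](1)
Move 3: P1 pit0 -> P1=[0,4,4,1,7,5](2) P2=[4,4,2,3,2,0](1)
Move 4: P2 pit4 -> P1=[0,4,4,1,7,5](2) P2=[4,4,2,3,0,1](2)
Move 5: P1 pit1 -> P1=[0,0,5,2,8,6](2) P2=[4,4,2,3,0,1](2)
Move 6: P1 pit3 -> P1=[0,0,5,0,9,7](2) P2=[4,4,2,3,0,1](2)
Move 7: P1 pit4 -> P1=[0,0,5,0,0,8](6) P2=[5,5,3,4,1,0](2)

Answer: 0 0 5 0 0 8 6 5 5 3 4 1 0 2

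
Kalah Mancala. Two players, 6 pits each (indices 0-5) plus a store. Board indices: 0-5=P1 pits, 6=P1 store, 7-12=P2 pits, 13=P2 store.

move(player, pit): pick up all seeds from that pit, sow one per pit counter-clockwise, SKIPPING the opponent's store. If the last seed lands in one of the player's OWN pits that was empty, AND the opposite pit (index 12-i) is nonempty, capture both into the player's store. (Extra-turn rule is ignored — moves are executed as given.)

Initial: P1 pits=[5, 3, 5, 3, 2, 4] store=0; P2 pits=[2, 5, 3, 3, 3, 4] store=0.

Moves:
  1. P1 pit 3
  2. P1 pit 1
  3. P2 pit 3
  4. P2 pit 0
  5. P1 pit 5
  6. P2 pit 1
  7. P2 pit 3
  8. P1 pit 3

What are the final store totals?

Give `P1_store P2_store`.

Answer: 2 2

Derivation:
Move 1: P1 pit3 -> P1=[5,3,5,0,3,5](1) P2=[2,5,3,3,3,4](0)
Move 2: P1 pit1 -> P1=[5,0,6,1,4,5](1) P2=[2,5,3,3,3,4](0)
Move 3: P2 pit3 -> P1=[5,0,6,1,4,5](1) P2=[2,5,3,0,4,5](1)
Move 4: P2 pit0 -> P1=[5,0,6,1,4,5](1) P2=[0,6,4,0,4,5](1)
Move 5: P1 pit5 -> P1=[5,0,6,1,4,0](2) P2=[1,7,5,1,4,5](1)
Move 6: P2 pit1 -> P1=[6,1,6,1,4,0](2) P2=[1,0,6,2,5,6](2)
Move 7: P2 pit3 -> P1=[6,1,6,1,4,0](2) P2=[1,0,6,0,6,7](2)
Move 8: P1 pit3 -> P1=[6,1,6,0,5,0](2) P2=[1,0,6,0,6,7](2)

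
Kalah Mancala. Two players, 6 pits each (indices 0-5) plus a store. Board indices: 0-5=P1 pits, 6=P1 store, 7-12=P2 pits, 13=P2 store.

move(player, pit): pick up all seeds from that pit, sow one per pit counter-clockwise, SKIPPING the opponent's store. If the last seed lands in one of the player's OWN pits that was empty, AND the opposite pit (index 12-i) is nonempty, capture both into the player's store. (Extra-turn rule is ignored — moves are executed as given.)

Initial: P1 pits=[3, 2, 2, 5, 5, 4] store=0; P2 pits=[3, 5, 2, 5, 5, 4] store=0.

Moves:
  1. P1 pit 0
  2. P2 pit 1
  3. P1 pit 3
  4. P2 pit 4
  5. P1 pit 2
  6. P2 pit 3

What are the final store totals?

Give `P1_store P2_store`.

Move 1: P1 pit0 -> P1=[0,3,3,6,5,4](0) P2=[3,5,2,5,5,4](0)
Move 2: P2 pit1 -> P1=[0,3,3,6,5,4](0) P2=[3,0,3,6,6,5](1)
Move 3: P1 pit3 -> P1=[0,3,3,0,6,5](1) P2=[4,1,4,6,6,5](1)
Move 4: P2 pit4 -> P1=[1,4,4,1,6,5](1) P2=[4,1,4,6,0,6](2)
Move 5: P1 pit2 -> P1=[1,4,0,2,7,6](2) P2=[4,1,4,6,0,6](2)
Move 6: P2 pit3 -> P1=[2,5,1,2,7,6](2) P2=[4,1,4,0,1,7](3)

Answer: 2 3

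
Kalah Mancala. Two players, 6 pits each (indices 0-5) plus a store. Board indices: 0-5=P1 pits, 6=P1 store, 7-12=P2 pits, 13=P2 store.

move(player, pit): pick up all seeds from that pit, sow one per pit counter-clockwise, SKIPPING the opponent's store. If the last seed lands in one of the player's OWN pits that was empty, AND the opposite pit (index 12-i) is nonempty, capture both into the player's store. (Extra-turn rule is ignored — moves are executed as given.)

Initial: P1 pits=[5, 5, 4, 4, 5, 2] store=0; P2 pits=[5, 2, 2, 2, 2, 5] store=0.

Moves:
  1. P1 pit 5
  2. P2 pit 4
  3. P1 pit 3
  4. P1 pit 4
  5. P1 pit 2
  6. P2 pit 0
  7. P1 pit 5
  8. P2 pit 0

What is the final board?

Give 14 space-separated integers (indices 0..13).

Move 1: P1 pit5 -> P1=[5,5,4,4,5,0](1) P2=[6,2,2,2,2,5](0)
Move 2: P2 pit4 -> P1=[5,5,4,4,5,0](1) P2=[6,2,2,2,0,6](1)
Move 3: P1 pit3 -> P1=[5,5,4,0,6,1](2) P2=[7,2,2,2,0,6](1)
Move 4: P1 pit4 -> P1=[5,5,4,0,0,2](3) P2=[8,3,3,3,0,6](1)
Move 5: P1 pit2 -> P1=[5,5,0,1,1,3](4) P2=[8,3,3,3,0,6](1)
Move 6: P2 pit0 -> P1=[6,6,0,1,1,3](4) P2=[0,4,4,4,1,7](2)
Move 7: P1 pit5 -> P1=[6,6,0,1,1,0](5) P2=[1,5,4,4,1,7](2)
Move 8: P2 pit0 -> P1=[6,6,0,1,1,0](5) P2=[0,6,4,4,1,7](2)

Answer: 6 6 0 1 1 0 5 0 6 4 4 1 7 2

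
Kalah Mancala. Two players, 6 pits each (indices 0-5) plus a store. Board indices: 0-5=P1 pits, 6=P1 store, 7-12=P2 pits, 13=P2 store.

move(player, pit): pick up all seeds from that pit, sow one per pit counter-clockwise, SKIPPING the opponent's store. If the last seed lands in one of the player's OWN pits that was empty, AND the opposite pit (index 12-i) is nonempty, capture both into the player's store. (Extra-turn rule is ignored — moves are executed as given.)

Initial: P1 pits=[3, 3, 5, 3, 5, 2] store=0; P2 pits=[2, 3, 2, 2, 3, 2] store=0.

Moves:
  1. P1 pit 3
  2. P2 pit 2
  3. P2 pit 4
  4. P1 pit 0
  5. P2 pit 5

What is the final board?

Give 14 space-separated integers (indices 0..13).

Answer: 1 6 6 1 7 3 1 2 3 0 3 0 0 2

Derivation:
Move 1: P1 pit3 -> P1=[3,3,5,0,6,3](1) P2=[2,3,2,2,3,2](0)
Move 2: P2 pit2 -> P1=[3,3,5,0,6,3](1) P2=[2,3,0,3,4,2](0)
Move 3: P2 pit4 -> P1=[4,4,5,0,6,3](1) P2=[2,3,0,3,0,3](1)
Move 4: P1 pit0 -> P1=[0,5,6,1,7,3](1) P2=[2,3,0,3,0,3](1)
Move 5: P2 pit5 -> P1=[1,6,6,1,7,3](1) P2=[2,3,0,3,0,0](2)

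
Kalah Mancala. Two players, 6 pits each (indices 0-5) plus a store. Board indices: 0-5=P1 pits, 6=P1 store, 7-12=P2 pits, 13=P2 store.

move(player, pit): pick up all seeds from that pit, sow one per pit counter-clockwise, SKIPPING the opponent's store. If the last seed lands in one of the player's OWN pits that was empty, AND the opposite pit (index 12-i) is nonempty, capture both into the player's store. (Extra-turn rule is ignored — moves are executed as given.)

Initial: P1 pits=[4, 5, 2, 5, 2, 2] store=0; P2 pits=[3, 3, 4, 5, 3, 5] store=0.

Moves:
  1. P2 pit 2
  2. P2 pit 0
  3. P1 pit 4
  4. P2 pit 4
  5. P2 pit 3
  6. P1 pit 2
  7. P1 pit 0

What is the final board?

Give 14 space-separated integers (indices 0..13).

Move 1: P2 pit2 -> P1=[4,5,2,5,2,2](0) P2=[3,3,0,6,4,6](1)
Move 2: P2 pit0 -> P1=[4,5,2,5,2,2](0) P2=[0,4,1,7,4,6](1)
Move 3: P1 pit4 -> P1=[4,5,2,5,0,3](1) P2=[0,4,1,7,4,6](1)
Move 4: P2 pit4 -> P1=[5,6,2,5,0,3](1) P2=[0,4,1,7,0,7](2)
Move 5: P2 pit3 -> P1=[6,7,3,6,0,3](1) P2=[0,4,1,0,1,8](3)
Move 6: P1 pit2 -> P1=[6,7,0,7,1,4](1) P2=[0,4,1,0,1,8](3)
Move 7: P1 pit0 -> P1=[0,8,1,8,2,5](2) P2=[0,4,1,0,1,8](3)

Answer: 0 8 1 8 2 5 2 0 4 1 0 1 8 3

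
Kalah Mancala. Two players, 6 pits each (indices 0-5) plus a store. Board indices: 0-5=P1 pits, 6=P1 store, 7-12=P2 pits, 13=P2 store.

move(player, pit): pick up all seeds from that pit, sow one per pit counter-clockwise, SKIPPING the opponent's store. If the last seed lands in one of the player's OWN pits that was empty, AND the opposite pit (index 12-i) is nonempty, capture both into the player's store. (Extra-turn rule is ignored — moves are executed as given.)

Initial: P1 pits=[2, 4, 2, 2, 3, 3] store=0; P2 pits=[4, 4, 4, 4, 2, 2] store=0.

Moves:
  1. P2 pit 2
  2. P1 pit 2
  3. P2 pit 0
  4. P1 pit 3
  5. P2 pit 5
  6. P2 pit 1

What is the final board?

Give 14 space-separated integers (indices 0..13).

Answer: 3 5 0 0 5 4 1 0 0 2 7 5 1 3

Derivation:
Move 1: P2 pit2 -> P1=[2,4,2,2,3,3](0) P2=[4,4,0,5,3,3](1)
Move 2: P1 pit2 -> P1=[2,4,0,3,4,3](0) P2=[4,4,0,5,3,3](1)
Move 3: P2 pit0 -> P1=[2,4,0,3,4,3](0) P2=[0,5,1,6,4,3](1)
Move 4: P1 pit3 -> P1=[2,4,0,0,5,4](1) P2=[0,5,1,6,4,3](1)
Move 5: P2 pit5 -> P1=[3,5,0,0,5,4](1) P2=[0,5,1,6,4,0](2)
Move 6: P2 pit1 -> P1=[3,5,0,0,5,4](1) P2=[0,0,2,7,5,1](3)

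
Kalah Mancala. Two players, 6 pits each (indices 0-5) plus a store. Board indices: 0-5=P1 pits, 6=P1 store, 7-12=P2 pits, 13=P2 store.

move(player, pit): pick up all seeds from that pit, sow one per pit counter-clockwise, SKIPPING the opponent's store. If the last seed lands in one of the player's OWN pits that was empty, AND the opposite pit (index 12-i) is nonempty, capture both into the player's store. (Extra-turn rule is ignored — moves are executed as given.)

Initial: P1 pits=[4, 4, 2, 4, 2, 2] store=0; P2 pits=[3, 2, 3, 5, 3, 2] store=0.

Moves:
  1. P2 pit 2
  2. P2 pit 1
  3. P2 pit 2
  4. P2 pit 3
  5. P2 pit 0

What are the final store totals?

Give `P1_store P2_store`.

Answer: 0 5

Derivation:
Move 1: P2 pit2 -> P1=[4,4,2,4,2,2](0) P2=[3,2,0,6,4,3](0)
Move 2: P2 pit1 -> P1=[4,4,2,4,2,2](0) P2=[3,0,1,7,4,3](0)
Move 3: P2 pit2 -> P1=[4,4,2,4,2,2](0) P2=[3,0,0,8,4,3](0)
Move 4: P2 pit3 -> P1=[5,5,3,5,3,2](0) P2=[3,0,0,0,5,4](1)
Move 5: P2 pit0 -> P1=[5,5,0,5,3,2](0) P2=[0,1,1,0,5,4](5)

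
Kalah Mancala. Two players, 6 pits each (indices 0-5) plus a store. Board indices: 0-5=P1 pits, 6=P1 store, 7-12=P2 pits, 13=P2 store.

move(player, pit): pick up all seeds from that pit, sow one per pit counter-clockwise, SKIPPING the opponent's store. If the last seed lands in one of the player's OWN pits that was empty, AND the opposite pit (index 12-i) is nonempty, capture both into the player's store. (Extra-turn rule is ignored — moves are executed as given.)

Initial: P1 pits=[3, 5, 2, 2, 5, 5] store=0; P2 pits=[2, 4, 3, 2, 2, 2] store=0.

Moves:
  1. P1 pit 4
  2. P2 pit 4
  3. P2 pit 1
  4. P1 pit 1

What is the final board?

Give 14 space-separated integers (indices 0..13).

Answer: 3 0 3 3 1 7 2 3 0 5 3 1 4 2

Derivation:
Move 1: P1 pit4 -> P1=[3,5,2,2,0,6](1) P2=[3,5,4,2,2,2](0)
Move 2: P2 pit4 -> P1=[3,5,2,2,0,6](1) P2=[3,5,4,2,0,3](1)
Move 3: P2 pit1 -> P1=[3,5,2,2,0,6](1) P2=[3,0,5,3,1,4](2)
Move 4: P1 pit1 -> P1=[3,0,3,3,1,7](2) P2=[3,0,5,3,1,4](2)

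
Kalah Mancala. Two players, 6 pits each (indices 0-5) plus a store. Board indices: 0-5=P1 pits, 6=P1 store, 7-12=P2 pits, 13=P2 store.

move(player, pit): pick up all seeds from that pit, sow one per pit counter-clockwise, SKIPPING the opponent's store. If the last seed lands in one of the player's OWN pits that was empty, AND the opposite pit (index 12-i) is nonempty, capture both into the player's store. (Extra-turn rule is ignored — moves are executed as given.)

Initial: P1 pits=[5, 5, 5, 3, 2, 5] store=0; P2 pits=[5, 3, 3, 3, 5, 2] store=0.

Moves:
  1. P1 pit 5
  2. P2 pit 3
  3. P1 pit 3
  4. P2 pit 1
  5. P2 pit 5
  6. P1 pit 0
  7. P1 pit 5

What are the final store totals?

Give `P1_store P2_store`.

Move 1: P1 pit5 -> P1=[5,5,5,3,2,0](1) P2=[6,4,4,4,5,2](0)
Move 2: P2 pit3 -> P1=[6,5,5,3,2,0](1) P2=[6,4,4,0,6,3](1)
Move 3: P1 pit3 -> P1=[6,5,5,0,3,1](2) P2=[6,4,4,0,6,3](1)
Move 4: P2 pit1 -> P1=[6,5,5,0,3,1](2) P2=[6,0,5,1,7,4](1)
Move 5: P2 pit5 -> P1=[7,6,6,0,3,1](2) P2=[6,0,5,1,7,0](2)
Move 6: P1 pit0 -> P1=[0,7,7,1,4,2](3) P2=[7,0,5,1,7,0](2)
Move 7: P1 pit5 -> P1=[0,7,7,1,4,0](4) P2=[8,0,5,1,7,0](2)

Answer: 4 2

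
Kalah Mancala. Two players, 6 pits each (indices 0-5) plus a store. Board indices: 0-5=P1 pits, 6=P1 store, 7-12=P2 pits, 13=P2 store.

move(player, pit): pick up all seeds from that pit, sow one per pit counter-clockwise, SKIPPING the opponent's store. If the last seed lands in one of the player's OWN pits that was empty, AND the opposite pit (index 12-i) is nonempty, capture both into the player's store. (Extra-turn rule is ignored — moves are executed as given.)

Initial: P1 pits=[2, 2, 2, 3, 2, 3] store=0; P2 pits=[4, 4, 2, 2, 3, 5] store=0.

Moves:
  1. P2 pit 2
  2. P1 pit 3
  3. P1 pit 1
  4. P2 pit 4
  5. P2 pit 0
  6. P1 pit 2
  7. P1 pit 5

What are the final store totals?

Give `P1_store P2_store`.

Answer: 2 3

Derivation:
Move 1: P2 pit2 -> P1=[2,2,2,3,2,3](0) P2=[4,4,0,3,4,5](0)
Move 2: P1 pit3 -> P1=[2,2,2,0,3,4](1) P2=[4,4,0,3,4,5](0)
Move 3: P1 pit1 -> P1=[2,0,3,1,3,4](1) P2=[4,4,0,3,4,5](0)
Move 4: P2 pit4 -> P1=[3,1,3,1,3,4](1) P2=[4,4,0,3,0,6](1)
Move 5: P2 pit0 -> P1=[3,0,3,1,3,4](1) P2=[0,5,1,4,0,6](3)
Move 6: P1 pit2 -> P1=[3,0,0,2,4,5](1) P2=[0,5,1,4,0,6](3)
Move 7: P1 pit5 -> P1=[3,0,0,2,4,0](2) P2=[1,6,2,5,0,6](3)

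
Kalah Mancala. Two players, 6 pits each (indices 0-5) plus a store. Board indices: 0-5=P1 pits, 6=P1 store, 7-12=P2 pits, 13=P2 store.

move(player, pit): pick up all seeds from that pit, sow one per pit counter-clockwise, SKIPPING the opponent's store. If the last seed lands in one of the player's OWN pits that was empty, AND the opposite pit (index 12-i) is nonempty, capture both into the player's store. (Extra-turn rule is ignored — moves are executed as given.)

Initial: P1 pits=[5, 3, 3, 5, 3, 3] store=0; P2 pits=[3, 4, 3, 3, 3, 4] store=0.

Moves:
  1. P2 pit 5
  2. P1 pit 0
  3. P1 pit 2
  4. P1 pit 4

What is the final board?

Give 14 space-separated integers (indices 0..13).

Move 1: P2 pit5 -> P1=[6,4,4,5,3,3](0) P2=[3,4,3,3,3,0](1)
Move 2: P1 pit0 -> P1=[0,5,5,6,4,4](1) P2=[3,4,3,3,3,0](1)
Move 3: P1 pit2 -> P1=[0,5,0,7,5,5](2) P2=[4,4,3,3,3,0](1)
Move 4: P1 pit4 -> P1=[0,5,0,7,0,6](3) P2=[5,5,4,3,3,0](1)

Answer: 0 5 0 7 0 6 3 5 5 4 3 3 0 1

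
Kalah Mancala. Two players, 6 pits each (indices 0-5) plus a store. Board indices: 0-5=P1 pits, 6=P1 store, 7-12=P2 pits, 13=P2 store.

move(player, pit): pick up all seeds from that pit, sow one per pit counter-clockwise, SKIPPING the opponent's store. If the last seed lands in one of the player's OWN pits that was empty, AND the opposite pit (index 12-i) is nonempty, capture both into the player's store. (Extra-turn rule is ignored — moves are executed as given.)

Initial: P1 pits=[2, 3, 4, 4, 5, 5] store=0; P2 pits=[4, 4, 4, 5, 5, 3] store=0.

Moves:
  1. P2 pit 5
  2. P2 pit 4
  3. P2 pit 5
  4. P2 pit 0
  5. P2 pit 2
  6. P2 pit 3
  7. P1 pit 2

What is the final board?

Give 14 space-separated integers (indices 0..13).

Answer: 6 1 0 6 6 6 1 1 6 0 0 2 2 11

Derivation:
Move 1: P2 pit5 -> P1=[3,4,4,4,5,5](0) P2=[4,4,4,5,5,0](1)
Move 2: P2 pit4 -> P1=[4,5,5,4,5,5](0) P2=[4,4,4,5,0,1](2)
Move 3: P2 pit5 -> P1=[4,5,5,4,5,5](0) P2=[4,4,4,5,0,0](3)
Move 4: P2 pit0 -> P1=[4,0,5,4,5,5](0) P2=[0,5,5,6,0,0](9)
Move 5: P2 pit2 -> P1=[5,0,5,4,5,5](0) P2=[0,5,0,7,1,1](10)
Move 6: P2 pit3 -> P1=[6,1,6,5,5,5](0) P2=[0,5,0,0,2,2](11)
Move 7: P1 pit2 -> P1=[6,1,0,6,6,6](1) P2=[1,6,0,0,2,2](11)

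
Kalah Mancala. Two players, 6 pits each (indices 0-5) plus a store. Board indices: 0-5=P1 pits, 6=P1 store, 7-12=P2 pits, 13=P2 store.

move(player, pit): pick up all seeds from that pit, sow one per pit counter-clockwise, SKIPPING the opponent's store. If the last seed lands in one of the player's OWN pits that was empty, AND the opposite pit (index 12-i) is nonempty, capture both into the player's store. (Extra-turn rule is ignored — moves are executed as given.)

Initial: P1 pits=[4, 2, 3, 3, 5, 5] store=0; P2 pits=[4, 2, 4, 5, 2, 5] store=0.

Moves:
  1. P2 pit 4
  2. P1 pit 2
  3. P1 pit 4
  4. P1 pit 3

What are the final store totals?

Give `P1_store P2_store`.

Move 1: P2 pit4 -> P1=[4,2,3,3,5,5](0) P2=[4,2,4,5,0,6](1)
Move 2: P1 pit2 -> P1=[4,2,0,4,6,6](0) P2=[4,2,4,5,0,6](1)
Move 3: P1 pit4 -> P1=[4,2,0,4,0,7](1) P2=[5,3,5,6,0,6](1)
Move 4: P1 pit3 -> P1=[4,2,0,0,1,8](2) P2=[6,3,5,6,0,6](1)

Answer: 2 1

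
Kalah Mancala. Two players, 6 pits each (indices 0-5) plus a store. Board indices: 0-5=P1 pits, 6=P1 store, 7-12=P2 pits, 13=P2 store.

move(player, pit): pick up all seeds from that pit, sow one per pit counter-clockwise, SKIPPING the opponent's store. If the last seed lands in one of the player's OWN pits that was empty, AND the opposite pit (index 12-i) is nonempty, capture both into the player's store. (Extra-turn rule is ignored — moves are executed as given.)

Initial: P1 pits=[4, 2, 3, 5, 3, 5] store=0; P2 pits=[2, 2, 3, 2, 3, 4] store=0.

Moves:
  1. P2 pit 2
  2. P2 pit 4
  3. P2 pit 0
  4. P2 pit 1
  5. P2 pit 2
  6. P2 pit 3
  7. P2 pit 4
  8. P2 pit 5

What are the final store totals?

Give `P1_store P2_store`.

Move 1: P2 pit2 -> P1=[4,2,3,5,3,5](0) P2=[2,2,0,3,4,5](0)
Move 2: P2 pit4 -> P1=[5,3,3,5,3,5](0) P2=[2,2,0,3,0,6](1)
Move 3: P2 pit0 -> P1=[5,3,3,0,3,5](0) P2=[0,3,0,3,0,6](7)
Move 4: P2 pit1 -> P1=[5,0,3,0,3,5](0) P2=[0,0,1,4,0,6](11)
Move 5: P2 pit2 -> P1=[5,0,3,0,3,5](0) P2=[0,0,0,5,0,6](11)
Move 6: P2 pit3 -> P1=[6,1,3,0,3,5](0) P2=[0,0,0,0,1,7](12)
Move 7: P2 pit4 -> P1=[6,1,3,0,3,5](0) P2=[0,0,0,0,0,8](12)
Move 8: P2 pit5 -> P1=[7,2,4,1,4,0](0) P2=[0,0,0,0,0,0](20)

Answer: 0 20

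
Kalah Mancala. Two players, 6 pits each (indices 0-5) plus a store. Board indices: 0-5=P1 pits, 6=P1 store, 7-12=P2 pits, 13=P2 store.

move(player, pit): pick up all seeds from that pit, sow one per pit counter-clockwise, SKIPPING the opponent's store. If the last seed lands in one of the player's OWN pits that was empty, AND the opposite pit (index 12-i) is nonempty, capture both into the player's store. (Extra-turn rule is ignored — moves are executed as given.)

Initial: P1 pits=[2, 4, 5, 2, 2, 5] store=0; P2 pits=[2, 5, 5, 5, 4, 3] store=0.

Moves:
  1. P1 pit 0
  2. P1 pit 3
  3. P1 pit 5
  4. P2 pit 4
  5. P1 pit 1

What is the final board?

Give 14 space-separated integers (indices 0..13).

Answer: 1 0 8 1 4 1 2 4 6 6 6 0 4 1

Derivation:
Move 1: P1 pit0 -> P1=[0,5,6,2,2,5](0) P2=[2,5,5,5,4,3](0)
Move 2: P1 pit3 -> P1=[0,5,6,0,3,6](0) P2=[2,5,5,5,4,3](0)
Move 3: P1 pit5 -> P1=[0,5,6,0,3,0](1) P2=[3,6,6,6,5,3](0)
Move 4: P2 pit4 -> P1=[1,6,7,0,3,0](1) P2=[3,6,6,6,0,4](1)
Move 5: P1 pit1 -> P1=[1,0,8,1,4,1](2) P2=[4,6,6,6,0,4](1)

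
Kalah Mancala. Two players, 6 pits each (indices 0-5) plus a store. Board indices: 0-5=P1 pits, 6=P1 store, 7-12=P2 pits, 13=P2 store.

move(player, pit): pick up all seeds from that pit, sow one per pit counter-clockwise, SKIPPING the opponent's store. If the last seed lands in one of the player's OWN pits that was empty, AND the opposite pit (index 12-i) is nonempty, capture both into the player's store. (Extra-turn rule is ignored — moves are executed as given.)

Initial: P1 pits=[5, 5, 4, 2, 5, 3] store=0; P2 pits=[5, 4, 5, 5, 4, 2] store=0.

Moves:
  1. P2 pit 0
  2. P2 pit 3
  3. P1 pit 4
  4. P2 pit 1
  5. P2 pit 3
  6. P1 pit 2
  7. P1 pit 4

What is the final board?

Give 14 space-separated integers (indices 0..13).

Move 1: P2 pit0 -> P1=[5,5,4,2,5,3](0) P2=[0,5,6,6,5,3](0)
Move 2: P2 pit3 -> P1=[6,6,5,2,5,3](0) P2=[0,5,6,0,6,4](1)
Move 3: P1 pit4 -> P1=[6,6,5,2,0,4](1) P2=[1,6,7,0,6,4](1)
Move 4: P2 pit1 -> P1=[7,6,5,2,0,4](1) P2=[1,0,8,1,7,5](2)
Move 5: P2 pit3 -> P1=[7,6,5,2,0,4](1) P2=[1,0,8,0,8,5](2)
Move 6: P1 pit2 -> P1=[7,6,0,3,1,5](2) P2=[2,0,8,0,8,5](2)
Move 7: P1 pit4 -> P1=[7,6,0,3,0,6](2) P2=[2,0,8,0,8,5](2)

Answer: 7 6 0 3 0 6 2 2 0 8 0 8 5 2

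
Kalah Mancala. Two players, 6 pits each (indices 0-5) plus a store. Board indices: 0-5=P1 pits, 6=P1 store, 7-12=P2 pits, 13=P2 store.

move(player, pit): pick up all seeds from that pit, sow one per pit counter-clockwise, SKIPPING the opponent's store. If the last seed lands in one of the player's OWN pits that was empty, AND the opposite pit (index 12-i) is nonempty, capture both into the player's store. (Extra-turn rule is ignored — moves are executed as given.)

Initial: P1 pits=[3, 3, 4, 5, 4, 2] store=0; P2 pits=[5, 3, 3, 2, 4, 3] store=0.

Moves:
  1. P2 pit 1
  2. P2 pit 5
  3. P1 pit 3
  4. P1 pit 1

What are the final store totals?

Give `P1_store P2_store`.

Move 1: P2 pit1 -> P1=[3,3,4,5,4,2](0) P2=[5,0,4,3,5,3](0)
Move 2: P2 pit5 -> P1=[4,4,4,5,4,2](0) P2=[5,0,4,3,5,0](1)
Move 3: P1 pit3 -> P1=[4,4,4,0,5,3](1) P2=[6,1,4,3,5,0](1)
Move 4: P1 pit1 -> P1=[4,0,5,1,6,4](1) P2=[6,1,4,3,5,0](1)

Answer: 1 1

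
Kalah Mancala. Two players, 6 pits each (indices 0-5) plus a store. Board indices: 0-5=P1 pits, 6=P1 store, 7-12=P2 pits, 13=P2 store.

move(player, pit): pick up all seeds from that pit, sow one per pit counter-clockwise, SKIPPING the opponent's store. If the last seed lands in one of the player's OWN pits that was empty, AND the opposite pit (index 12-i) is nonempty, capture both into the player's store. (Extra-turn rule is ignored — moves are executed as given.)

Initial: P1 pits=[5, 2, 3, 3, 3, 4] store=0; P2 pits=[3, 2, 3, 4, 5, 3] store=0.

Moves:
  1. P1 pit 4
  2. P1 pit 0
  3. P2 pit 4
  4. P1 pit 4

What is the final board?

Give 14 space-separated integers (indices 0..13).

Answer: 1 4 5 4 0 7 1 4 2 3 4 0 4 1

Derivation:
Move 1: P1 pit4 -> P1=[5,2,3,3,0,5](1) P2=[4,2,3,4,5,3](0)
Move 2: P1 pit0 -> P1=[0,3,4,4,1,6](1) P2=[4,2,3,4,5,3](0)
Move 3: P2 pit4 -> P1=[1,4,5,4,1,6](1) P2=[4,2,3,4,0,4](1)
Move 4: P1 pit4 -> P1=[1,4,5,4,0,7](1) P2=[4,2,3,4,0,4](1)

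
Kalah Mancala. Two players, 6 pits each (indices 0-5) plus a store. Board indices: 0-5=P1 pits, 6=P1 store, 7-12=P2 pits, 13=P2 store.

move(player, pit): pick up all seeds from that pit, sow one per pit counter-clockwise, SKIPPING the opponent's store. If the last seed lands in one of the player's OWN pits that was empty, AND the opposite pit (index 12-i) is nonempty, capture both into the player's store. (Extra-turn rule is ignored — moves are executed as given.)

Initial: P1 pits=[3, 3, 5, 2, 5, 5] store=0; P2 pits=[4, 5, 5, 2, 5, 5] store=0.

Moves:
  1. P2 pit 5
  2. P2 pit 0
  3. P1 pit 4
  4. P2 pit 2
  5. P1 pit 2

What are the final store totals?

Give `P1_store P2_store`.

Move 1: P2 pit5 -> P1=[4,4,6,3,5,5](0) P2=[4,5,5,2,5,0](1)
Move 2: P2 pit0 -> P1=[4,4,6,3,5,5](0) P2=[0,6,6,3,6,0](1)
Move 3: P1 pit4 -> P1=[4,4,6,3,0,6](1) P2=[1,7,7,3,6,0](1)
Move 4: P2 pit2 -> P1=[5,5,7,3,0,6](1) P2=[1,7,0,4,7,1](2)
Move 5: P1 pit2 -> P1=[5,5,0,4,1,7](2) P2=[2,8,1,4,7,1](2)

Answer: 2 2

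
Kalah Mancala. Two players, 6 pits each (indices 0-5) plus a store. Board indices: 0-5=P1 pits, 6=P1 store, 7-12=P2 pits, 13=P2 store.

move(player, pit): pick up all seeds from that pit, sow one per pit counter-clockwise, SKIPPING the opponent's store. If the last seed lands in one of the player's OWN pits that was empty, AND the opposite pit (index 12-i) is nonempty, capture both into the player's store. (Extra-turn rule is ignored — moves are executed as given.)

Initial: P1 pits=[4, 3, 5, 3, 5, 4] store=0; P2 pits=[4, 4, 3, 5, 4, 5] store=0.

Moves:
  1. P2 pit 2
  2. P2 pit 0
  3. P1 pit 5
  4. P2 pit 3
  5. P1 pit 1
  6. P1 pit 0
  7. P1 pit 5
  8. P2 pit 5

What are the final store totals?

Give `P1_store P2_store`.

Move 1: P2 pit2 -> P1=[4,3,5,3,5,4](0) P2=[4,4,0,6,5,6](0)
Move 2: P2 pit0 -> P1=[4,3,5,3,5,4](0) P2=[0,5,1,7,6,6](0)
Move 3: P1 pit5 -> P1=[4,3,5,3,5,0](1) P2=[1,6,2,7,6,6](0)
Move 4: P2 pit3 -> P1=[5,4,6,4,5,0](1) P2=[1,6,2,0,7,7](1)
Move 5: P1 pit1 -> P1=[5,0,7,5,6,0](3) P2=[0,6,2,0,7,7](1)
Move 6: P1 pit0 -> P1=[0,1,8,6,7,1](3) P2=[0,6,2,0,7,7](1)
Move 7: P1 pit5 -> P1=[0,1,8,6,7,0](4) P2=[0,6,2,0,7,7](1)
Move 8: P2 pit5 -> P1=[1,2,9,7,8,1](4) P2=[0,6,2,0,7,0](2)

Answer: 4 2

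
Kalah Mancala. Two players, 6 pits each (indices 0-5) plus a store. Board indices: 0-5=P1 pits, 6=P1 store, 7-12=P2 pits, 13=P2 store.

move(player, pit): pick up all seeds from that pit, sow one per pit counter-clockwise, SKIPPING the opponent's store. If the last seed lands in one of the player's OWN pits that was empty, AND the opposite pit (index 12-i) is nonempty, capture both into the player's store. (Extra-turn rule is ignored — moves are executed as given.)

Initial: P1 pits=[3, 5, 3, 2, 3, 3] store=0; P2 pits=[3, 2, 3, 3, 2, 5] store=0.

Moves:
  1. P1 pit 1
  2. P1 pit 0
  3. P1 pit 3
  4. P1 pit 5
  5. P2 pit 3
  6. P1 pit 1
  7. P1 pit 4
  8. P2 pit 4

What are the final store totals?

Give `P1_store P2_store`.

Move 1: P1 pit1 -> P1=[3,0,4,3,4,4](1) P2=[3,2,3,3,2,5](0)
Move 2: P1 pit0 -> P1=[0,1,5,4,4,4](1) P2=[3,2,3,3,2,5](0)
Move 3: P1 pit3 -> P1=[0,1,5,0,5,5](2) P2=[4,2,3,3,2,5](0)
Move 4: P1 pit5 -> P1=[0,1,5,0,5,0](3) P2=[5,3,4,4,2,5](0)
Move 5: P2 pit3 -> P1=[1,1,5,0,5,0](3) P2=[5,3,4,0,3,6](1)
Move 6: P1 pit1 -> P1=[1,0,6,0,5,0](3) P2=[5,3,4,0,3,6](1)
Move 7: P1 pit4 -> P1=[1,0,6,0,0,1](4) P2=[6,4,5,0,3,6](1)
Move 8: P2 pit4 -> P1=[2,0,6,0,0,1](4) P2=[6,4,5,0,0,7](2)

Answer: 4 2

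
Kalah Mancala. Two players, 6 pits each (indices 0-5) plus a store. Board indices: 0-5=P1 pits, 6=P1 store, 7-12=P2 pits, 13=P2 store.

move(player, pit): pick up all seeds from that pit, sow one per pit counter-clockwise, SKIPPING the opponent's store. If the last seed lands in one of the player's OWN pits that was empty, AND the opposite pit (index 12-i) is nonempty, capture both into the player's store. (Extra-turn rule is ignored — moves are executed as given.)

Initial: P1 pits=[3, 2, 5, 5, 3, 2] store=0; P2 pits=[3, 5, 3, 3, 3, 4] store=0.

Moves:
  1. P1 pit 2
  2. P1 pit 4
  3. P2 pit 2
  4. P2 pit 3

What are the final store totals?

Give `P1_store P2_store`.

Move 1: P1 pit2 -> P1=[3,2,0,6,4,3](1) P2=[4,5,3,3,3,4](0)
Move 2: P1 pit4 -> P1=[3,2,0,6,0,4](2) P2=[5,6,3,3,3,4](0)
Move 3: P2 pit2 -> P1=[3,2,0,6,0,4](2) P2=[5,6,0,4,4,5](0)
Move 4: P2 pit3 -> P1=[4,2,0,6,0,4](2) P2=[5,6,0,0,5,6](1)

Answer: 2 1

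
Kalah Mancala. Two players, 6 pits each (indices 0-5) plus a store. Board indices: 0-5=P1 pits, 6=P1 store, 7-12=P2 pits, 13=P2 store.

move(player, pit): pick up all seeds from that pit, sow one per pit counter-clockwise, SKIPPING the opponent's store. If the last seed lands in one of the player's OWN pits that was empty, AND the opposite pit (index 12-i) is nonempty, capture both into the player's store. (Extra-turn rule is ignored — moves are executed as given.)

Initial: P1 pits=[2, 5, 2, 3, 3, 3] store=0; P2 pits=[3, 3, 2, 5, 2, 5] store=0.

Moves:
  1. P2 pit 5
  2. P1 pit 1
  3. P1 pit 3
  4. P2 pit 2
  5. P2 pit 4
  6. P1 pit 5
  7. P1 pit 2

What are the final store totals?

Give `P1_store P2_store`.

Move 1: P2 pit5 -> P1=[3,6,3,4,3,3](0) P2=[3,3,2,5,2,0](1)
Move 2: P1 pit1 -> P1=[3,0,4,5,4,4](1) P2=[4,3,2,5,2,0](1)
Move 3: P1 pit3 -> P1=[3,0,4,0,5,5](2) P2=[5,4,2,5,2,0](1)
Move 4: P2 pit2 -> P1=[3,0,4,0,5,5](2) P2=[5,4,0,6,3,0](1)
Move 5: P2 pit4 -> P1=[4,0,4,0,5,5](2) P2=[5,4,0,6,0,1](2)
Move 6: P1 pit5 -> P1=[4,0,4,0,5,0](3) P2=[6,5,1,7,0,1](2)
Move 7: P1 pit2 -> P1=[4,0,0,1,6,1](4) P2=[6,5,1,7,0,1](2)

Answer: 4 2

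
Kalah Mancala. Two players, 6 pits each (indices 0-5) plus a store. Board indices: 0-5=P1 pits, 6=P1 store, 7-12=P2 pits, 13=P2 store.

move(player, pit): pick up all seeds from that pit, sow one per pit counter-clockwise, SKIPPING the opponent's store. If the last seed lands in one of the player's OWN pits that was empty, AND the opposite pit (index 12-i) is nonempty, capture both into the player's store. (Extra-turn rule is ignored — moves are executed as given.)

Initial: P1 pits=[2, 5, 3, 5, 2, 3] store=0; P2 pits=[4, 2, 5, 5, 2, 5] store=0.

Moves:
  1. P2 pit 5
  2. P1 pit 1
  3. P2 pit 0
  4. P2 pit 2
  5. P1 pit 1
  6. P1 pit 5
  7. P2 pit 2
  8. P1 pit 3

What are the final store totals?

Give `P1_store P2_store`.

Answer: 3 6

Derivation:
Move 1: P2 pit5 -> P1=[3,6,4,6,2,3](0) P2=[4,2,5,5,2,0](1)
Move 2: P1 pit1 -> P1=[3,0,5,7,3,4](1) P2=[5,2,5,5,2,0](1)
Move 3: P2 pit0 -> P1=[0,0,5,7,3,4](1) P2=[0,3,6,6,3,0](5)
Move 4: P2 pit2 -> P1=[1,1,5,7,3,4](1) P2=[0,3,0,7,4,1](6)
Move 5: P1 pit1 -> P1=[1,0,6,7,3,4](1) P2=[0,3,0,7,4,1](6)
Move 6: P1 pit5 -> P1=[1,0,6,7,3,0](2) P2=[1,4,1,7,4,1](6)
Move 7: P2 pit2 -> P1=[1,0,6,7,3,0](2) P2=[1,4,0,8,4,1](6)
Move 8: P1 pit3 -> P1=[1,0,6,0,4,1](3) P2=[2,5,1,9,4,1](6)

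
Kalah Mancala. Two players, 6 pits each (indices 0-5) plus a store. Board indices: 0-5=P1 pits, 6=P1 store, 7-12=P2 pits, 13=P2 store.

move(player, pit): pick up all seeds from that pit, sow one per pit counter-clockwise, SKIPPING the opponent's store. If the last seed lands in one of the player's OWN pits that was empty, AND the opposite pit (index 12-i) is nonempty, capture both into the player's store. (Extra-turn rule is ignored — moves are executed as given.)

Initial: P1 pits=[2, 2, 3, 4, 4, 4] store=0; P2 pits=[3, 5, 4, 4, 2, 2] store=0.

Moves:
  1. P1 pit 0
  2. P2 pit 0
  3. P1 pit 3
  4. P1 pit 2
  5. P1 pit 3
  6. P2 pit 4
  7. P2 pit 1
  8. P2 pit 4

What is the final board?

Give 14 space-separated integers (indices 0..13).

Answer: 1 3 0 0 7 6 2 1 0 6 6 0 5 2

Derivation:
Move 1: P1 pit0 -> P1=[0,3,4,4,4,4](0) P2=[3,5,4,4,2,2](0)
Move 2: P2 pit0 -> P1=[0,3,4,4,4,4](0) P2=[0,6,5,5,2,2](0)
Move 3: P1 pit3 -> P1=[0,3,4,0,5,5](1) P2=[1,6,5,5,2,2](0)
Move 4: P1 pit2 -> P1=[0,3,0,1,6,6](2) P2=[1,6,5,5,2,2](0)
Move 5: P1 pit3 -> P1=[0,3,0,0,7,6](2) P2=[1,6,5,5,2,2](0)
Move 6: P2 pit4 -> P1=[0,3,0,0,7,6](2) P2=[1,6,5,5,0,3](1)
Move 7: P2 pit1 -> P1=[1,3,0,0,7,6](2) P2=[1,0,6,6,1,4](2)
Move 8: P2 pit4 -> P1=[1,3,0,0,7,6](2) P2=[1,0,6,6,0,5](2)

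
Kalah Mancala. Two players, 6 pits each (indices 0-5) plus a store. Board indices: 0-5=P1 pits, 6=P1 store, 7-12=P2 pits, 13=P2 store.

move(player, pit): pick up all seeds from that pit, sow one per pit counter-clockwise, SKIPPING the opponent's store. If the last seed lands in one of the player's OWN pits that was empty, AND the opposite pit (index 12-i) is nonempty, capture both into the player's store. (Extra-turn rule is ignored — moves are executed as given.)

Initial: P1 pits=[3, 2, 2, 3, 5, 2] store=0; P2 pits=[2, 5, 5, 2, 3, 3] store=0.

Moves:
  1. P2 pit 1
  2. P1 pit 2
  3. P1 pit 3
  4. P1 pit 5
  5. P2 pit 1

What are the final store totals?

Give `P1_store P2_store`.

Move 1: P2 pit1 -> P1=[3,2,2,3,5,2](0) P2=[2,0,6,3,4,4](1)
Move 2: P1 pit2 -> P1=[3,2,0,4,6,2](0) P2=[2,0,6,3,4,4](1)
Move 3: P1 pit3 -> P1=[3,2,0,0,7,3](1) P2=[3,0,6,3,4,4](1)
Move 4: P1 pit5 -> P1=[3,2,0,0,7,0](2) P2=[4,1,6,3,4,4](1)
Move 5: P2 pit1 -> P1=[3,2,0,0,7,0](2) P2=[4,0,7,3,4,4](1)

Answer: 2 1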